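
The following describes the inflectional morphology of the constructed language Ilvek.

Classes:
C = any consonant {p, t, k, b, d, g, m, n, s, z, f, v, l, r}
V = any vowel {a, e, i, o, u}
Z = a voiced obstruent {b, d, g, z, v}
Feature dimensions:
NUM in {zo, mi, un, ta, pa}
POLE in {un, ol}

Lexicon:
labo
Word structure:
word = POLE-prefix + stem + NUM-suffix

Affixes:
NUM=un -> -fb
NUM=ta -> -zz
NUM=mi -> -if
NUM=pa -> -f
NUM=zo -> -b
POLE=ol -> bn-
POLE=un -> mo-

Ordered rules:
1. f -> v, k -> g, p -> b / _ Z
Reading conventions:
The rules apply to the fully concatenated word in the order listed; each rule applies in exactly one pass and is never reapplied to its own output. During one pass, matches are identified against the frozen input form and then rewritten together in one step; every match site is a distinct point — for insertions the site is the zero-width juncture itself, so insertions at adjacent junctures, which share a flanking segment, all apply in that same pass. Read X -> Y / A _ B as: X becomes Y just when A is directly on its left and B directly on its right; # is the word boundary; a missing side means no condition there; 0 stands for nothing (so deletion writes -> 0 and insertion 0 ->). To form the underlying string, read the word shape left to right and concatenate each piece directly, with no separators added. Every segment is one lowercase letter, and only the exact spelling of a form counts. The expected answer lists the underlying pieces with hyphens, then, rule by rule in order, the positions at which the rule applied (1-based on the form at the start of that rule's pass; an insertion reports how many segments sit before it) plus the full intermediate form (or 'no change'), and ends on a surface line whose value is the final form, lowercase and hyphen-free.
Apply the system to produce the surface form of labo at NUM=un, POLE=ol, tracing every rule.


underlying: bn-labo-fb
1. f -> v, k -> g, p -> b / _ Z: fires at position(s) 7: bnlabovb
surface: bnlabovb


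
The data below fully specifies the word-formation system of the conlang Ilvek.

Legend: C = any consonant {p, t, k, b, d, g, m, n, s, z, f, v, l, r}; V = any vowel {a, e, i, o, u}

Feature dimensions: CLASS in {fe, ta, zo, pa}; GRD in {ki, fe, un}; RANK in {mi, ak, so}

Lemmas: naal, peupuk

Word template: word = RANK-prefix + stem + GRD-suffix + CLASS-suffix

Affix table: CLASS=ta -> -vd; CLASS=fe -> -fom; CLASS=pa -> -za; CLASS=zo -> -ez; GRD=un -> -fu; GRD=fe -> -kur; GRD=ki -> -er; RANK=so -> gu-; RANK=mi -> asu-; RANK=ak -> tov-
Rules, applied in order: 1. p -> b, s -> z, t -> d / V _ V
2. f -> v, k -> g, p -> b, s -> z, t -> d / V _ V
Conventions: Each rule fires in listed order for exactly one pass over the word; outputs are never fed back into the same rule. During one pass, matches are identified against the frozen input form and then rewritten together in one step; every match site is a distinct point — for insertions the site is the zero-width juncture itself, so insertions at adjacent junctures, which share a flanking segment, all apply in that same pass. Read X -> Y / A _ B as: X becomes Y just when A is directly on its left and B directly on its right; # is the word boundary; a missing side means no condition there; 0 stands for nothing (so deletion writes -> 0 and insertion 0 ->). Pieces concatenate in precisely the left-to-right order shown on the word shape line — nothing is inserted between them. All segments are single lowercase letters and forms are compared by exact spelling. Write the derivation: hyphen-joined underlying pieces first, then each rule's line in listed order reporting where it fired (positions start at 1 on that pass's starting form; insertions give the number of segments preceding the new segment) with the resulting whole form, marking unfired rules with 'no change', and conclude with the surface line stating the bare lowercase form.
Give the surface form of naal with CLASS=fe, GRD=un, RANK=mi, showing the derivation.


underlying: asu-naal-fu-fom
1. p -> b, s -> z, t -> d / V _ V: fires at position(s) 2: azunaalfufom
2. f -> v, k -> g, p -> b, s -> z, t -> d / V _ V: fires at position(s) 10: azunaalfuvom
surface: azunaalfuvom


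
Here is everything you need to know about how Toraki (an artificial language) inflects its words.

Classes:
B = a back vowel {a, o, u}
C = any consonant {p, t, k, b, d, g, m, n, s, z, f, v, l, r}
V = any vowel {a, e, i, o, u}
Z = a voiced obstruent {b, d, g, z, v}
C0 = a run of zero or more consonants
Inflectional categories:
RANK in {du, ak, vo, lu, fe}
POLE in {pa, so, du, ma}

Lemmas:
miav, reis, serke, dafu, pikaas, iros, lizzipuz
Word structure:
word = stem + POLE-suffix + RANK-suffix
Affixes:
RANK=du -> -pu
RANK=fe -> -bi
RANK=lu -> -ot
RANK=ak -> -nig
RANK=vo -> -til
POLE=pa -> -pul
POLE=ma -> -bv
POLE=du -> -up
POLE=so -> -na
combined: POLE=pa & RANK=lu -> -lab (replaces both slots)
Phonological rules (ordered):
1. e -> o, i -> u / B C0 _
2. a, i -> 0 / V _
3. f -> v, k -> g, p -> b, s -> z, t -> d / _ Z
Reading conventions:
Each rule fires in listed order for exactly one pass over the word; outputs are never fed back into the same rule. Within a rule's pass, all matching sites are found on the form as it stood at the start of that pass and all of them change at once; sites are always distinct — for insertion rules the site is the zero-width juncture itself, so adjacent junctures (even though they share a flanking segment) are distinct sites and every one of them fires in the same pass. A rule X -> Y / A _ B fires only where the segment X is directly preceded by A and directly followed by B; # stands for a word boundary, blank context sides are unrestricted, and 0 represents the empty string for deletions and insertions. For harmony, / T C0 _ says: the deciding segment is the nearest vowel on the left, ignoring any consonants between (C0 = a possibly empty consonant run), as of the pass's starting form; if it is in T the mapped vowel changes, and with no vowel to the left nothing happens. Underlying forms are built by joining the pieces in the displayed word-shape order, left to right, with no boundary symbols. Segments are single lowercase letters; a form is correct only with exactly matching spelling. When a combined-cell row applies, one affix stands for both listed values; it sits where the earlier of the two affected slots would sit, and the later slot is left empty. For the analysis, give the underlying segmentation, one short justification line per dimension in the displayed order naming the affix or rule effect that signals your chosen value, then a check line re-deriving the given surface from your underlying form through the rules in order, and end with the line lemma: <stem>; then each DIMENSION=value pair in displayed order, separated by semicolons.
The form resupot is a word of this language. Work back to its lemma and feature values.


underlying: reis-up-ot
RANK=lu - signalled by the affix -ot
POLE=du - signalled by the affix -up
check: reisupot -> reisupot -> resupot -> resupot
lemma: reis; RANK=lu; POLE=du


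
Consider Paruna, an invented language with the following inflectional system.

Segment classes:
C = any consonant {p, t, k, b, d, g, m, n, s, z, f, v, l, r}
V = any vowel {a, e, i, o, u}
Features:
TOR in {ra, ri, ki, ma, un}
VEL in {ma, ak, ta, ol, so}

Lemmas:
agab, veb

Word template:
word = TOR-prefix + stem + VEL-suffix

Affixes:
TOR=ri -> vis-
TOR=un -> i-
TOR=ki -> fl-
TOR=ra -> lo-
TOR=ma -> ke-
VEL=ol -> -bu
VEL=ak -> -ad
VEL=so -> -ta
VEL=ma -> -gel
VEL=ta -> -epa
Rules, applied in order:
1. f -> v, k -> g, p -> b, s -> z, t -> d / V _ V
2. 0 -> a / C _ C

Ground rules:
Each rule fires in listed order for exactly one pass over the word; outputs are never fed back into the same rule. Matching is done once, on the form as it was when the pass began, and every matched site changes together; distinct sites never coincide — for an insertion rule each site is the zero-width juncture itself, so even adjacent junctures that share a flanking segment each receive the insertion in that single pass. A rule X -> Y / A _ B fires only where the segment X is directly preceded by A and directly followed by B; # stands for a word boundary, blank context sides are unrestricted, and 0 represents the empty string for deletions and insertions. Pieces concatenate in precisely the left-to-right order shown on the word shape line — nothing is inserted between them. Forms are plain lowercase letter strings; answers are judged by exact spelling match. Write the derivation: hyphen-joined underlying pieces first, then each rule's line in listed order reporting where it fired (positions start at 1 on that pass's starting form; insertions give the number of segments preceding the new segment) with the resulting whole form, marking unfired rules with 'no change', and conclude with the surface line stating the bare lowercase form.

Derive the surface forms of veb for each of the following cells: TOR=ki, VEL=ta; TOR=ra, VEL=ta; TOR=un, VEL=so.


cell TOR=ki, VEL=ta:
underlying: fl-veb-epa
1. f -> v, k -> g, p -> b, s -> z, t -> d / V _ V: fires at position(s) 7: flvebeba
2. 0 -> a / C _ C: inserts after position(s) 1, 2: falavebeba
surface: falavebeba

cell TOR=ra, VEL=ta:
underlying: lo-veb-epa
1. f -> v, k -> g, p -> b, s -> z, t -> d / V _ V: fires at position(s) 7: lovebeba
2. 0 -> a / C _ C: no change
surface: lovebeba

cell TOR=un, VEL=so:
underlying: i-veb-ta
1. f -> v, k -> g, p -> b, s -> z, t -> d / V _ V: no change
2. 0 -> a / C _ C: inserts after position(s) 4: ivebata
surface: ivebata


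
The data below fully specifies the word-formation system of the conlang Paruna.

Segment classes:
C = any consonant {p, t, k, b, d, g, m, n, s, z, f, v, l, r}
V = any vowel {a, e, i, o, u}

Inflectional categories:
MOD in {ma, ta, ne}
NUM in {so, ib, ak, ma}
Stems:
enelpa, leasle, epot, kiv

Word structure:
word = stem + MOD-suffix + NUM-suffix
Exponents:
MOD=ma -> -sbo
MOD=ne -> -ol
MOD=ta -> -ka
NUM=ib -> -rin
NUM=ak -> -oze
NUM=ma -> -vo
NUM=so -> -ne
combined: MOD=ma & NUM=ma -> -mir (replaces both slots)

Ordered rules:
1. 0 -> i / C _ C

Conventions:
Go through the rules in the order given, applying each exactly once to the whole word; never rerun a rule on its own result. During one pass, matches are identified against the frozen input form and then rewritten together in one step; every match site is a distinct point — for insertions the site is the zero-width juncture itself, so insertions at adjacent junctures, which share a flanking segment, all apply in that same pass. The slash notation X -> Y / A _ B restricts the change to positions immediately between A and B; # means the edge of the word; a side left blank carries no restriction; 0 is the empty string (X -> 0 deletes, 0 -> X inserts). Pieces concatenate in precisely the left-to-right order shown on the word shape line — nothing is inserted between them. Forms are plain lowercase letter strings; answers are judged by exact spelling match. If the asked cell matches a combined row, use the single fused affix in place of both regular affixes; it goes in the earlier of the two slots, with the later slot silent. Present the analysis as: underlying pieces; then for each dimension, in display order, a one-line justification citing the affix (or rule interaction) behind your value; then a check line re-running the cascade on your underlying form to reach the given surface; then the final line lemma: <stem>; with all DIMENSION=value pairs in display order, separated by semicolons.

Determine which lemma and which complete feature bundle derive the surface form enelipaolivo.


underlying: enelpa-ol-vo
MOD=ne - signalled by the affix -ol
NUM=ma - signalled by the affix -vo
check: enelpaolvo -> enelipaolivo
lemma: enelpa; MOD=ne; NUM=ma


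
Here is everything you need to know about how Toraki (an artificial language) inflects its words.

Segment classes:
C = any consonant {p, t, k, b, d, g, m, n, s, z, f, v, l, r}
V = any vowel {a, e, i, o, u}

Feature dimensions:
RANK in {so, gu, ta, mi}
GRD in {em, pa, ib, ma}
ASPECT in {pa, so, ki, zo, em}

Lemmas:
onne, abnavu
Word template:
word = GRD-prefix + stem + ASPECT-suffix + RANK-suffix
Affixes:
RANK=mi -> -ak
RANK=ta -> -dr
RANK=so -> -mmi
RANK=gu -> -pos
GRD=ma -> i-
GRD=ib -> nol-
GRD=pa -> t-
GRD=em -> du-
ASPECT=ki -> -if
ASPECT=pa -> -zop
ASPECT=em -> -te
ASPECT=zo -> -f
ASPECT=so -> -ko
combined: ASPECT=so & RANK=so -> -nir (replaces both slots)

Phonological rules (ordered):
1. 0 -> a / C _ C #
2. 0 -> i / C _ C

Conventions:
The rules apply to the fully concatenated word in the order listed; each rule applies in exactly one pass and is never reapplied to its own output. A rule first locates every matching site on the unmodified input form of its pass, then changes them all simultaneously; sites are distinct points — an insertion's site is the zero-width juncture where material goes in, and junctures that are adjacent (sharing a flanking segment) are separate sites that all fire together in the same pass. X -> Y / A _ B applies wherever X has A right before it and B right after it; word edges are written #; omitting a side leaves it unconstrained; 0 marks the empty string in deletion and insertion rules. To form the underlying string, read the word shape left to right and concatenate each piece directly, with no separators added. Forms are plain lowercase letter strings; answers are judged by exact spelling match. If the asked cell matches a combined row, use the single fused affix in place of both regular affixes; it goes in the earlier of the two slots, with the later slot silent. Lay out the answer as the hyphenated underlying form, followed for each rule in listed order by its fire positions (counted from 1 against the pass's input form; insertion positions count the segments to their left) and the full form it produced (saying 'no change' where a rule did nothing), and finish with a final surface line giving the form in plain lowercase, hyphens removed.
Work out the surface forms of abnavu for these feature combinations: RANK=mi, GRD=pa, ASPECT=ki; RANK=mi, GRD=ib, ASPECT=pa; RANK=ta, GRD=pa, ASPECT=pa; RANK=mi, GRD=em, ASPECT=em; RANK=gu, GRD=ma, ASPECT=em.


cell RANK=mi, GRD=pa, ASPECT=ki:
underlying: t-abnavu-if-ak
1. 0 -> a / C _ C #: no change
2. 0 -> i / C _ C: inserts after position(s) 3: tabinavuifak
surface: tabinavuifak

cell RANK=mi, GRD=ib, ASPECT=pa:
underlying: nol-abnavu-zop-ak
1. 0 -> a / C _ C #: no change
2. 0 -> i / C _ C: inserts after position(s) 5: nolabinavuzopak
surface: nolabinavuzopak

cell RANK=ta, GRD=pa, ASPECT=pa:
underlying: t-abnavu-zop-dr
1. 0 -> a / C _ C #: inserts after position(s) 11: tabnavuzopdar
2. 0 -> i / C _ C: inserts after position(s) 3, 10: tabinavuzopidar
surface: tabinavuzopidar

cell RANK=mi, GRD=em, ASPECT=em:
underlying: du-abnavu-te-ak
1. 0 -> a / C _ C #: no change
2. 0 -> i / C _ C: inserts after position(s) 4: duabinavuteak
surface: duabinavuteak

cell RANK=gu, GRD=ma, ASPECT=em:
underlying: i-abnavu-te-pos
1. 0 -> a / C _ C #: no change
2. 0 -> i / C _ C: inserts after position(s) 3: iabinavutepos
surface: iabinavutepos


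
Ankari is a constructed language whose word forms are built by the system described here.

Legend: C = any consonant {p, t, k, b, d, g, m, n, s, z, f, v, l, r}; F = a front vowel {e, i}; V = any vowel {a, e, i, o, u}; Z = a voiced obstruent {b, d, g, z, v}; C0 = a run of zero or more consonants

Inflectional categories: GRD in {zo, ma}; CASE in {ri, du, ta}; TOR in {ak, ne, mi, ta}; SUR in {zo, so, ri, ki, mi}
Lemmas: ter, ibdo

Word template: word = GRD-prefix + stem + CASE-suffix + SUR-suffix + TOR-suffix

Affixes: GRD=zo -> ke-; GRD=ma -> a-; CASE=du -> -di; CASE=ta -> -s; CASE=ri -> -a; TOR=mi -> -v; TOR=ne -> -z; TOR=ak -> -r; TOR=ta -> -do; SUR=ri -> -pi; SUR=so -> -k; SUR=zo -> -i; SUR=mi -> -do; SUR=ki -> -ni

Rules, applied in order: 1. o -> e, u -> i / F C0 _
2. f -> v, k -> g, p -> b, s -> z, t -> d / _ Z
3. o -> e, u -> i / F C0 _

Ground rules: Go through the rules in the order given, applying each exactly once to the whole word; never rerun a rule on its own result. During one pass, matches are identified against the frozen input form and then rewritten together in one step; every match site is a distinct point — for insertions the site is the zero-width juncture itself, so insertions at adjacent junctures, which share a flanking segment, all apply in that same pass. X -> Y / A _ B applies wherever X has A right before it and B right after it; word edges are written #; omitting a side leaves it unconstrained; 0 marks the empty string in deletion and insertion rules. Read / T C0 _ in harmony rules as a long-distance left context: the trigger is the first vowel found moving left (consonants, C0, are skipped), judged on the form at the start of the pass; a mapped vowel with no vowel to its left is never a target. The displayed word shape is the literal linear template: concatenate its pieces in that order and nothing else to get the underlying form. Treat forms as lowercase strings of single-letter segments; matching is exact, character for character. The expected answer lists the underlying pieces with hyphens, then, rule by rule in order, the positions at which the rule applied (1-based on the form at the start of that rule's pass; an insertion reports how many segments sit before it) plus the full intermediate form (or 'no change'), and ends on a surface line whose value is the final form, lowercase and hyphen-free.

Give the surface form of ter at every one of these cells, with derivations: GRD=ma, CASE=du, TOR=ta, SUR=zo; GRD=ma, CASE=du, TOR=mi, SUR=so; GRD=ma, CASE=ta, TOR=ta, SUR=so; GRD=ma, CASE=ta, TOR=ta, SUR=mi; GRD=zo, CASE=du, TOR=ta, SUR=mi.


cell GRD=ma, CASE=du, TOR=ta, SUR=zo:
underlying: a-ter-di-i-do
1. o -> e, u -> i / F C0 _: fires at position(s) 9: aterdiide
2. f -> v, k -> g, p -> b, s -> z, t -> d / _ Z: no change
3. o -> e, u -> i / F C0 _: no change
surface: aterdiide

cell GRD=ma, CASE=du, TOR=mi, SUR=so:
underlying: a-ter-di-k-v
1. o -> e, u -> i / F C0 _: no change
2. f -> v, k -> g, p -> b, s -> z, t -> d / _ Z: fires at position(s) 7: aterdigv
3. o -> e, u -> i / F C0 _: no change
surface: aterdigv

cell GRD=ma, CASE=ta, TOR=ta, SUR=so:
underlying: a-ter-s-k-do
1. o -> e, u -> i / F C0 _: fires at position(s) 8: aterskde
2. f -> v, k -> g, p -> b, s -> z, t -> d / _ Z: fires at position(s) 6: atersgde
3. o -> e, u -> i / F C0 _: no change
surface: atersgde

cell GRD=ma, CASE=ta, TOR=ta, SUR=mi:
underlying: a-ter-s-do-do
1. o -> e, u -> i / F C0 _: fires at position(s) 7: atersdedo
2. f -> v, k -> g, p -> b, s -> z, t -> d / _ Z: fires at position(s) 5: aterzdedo
3. o -> e, u -> i / F C0 _: fires at position(s) 9: aterzdede
surface: aterzdede

cell GRD=zo, CASE=du, TOR=ta, SUR=mi:
underlying: ke-ter-di-do-do
1. o -> e, u -> i / F C0 _: fires at position(s) 9: keterdidedo
2. f -> v, k -> g, p -> b, s -> z, t -> d / _ Z: no change
3. o -> e, u -> i / F C0 _: fires at position(s) 11: keterdidede
surface: keterdidede


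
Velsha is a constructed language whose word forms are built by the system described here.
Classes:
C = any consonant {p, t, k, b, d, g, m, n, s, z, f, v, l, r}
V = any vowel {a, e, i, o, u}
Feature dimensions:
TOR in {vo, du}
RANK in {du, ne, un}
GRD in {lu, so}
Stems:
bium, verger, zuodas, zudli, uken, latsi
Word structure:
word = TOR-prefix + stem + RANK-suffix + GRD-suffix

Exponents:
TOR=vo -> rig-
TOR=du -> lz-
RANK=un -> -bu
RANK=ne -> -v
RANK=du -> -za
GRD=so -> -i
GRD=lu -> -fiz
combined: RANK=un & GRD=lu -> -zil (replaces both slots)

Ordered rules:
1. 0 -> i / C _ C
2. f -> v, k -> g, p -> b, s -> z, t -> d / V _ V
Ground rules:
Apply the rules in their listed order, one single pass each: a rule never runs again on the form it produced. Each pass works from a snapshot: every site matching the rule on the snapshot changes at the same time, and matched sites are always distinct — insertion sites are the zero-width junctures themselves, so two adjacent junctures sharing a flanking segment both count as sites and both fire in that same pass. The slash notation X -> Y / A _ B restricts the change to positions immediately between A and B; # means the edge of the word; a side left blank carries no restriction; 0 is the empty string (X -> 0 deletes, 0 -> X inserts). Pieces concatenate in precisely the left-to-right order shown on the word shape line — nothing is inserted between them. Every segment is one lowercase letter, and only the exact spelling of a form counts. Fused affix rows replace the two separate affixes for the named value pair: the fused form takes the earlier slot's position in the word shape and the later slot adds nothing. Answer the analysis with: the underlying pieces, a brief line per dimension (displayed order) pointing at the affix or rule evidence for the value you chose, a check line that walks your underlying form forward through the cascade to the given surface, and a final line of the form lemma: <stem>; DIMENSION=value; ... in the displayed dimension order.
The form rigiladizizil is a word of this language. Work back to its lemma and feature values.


underlying: rig-latsi-zil
TOR=vo - signalled by the affix rig-
RANK=un - signalled by the combined affix row
GRD=lu - signalled by the combined affix row
check: riglatsizil -> rigilatisizil -> rigiladizizil
lemma: latsi; TOR=vo; RANK=un; GRD=lu


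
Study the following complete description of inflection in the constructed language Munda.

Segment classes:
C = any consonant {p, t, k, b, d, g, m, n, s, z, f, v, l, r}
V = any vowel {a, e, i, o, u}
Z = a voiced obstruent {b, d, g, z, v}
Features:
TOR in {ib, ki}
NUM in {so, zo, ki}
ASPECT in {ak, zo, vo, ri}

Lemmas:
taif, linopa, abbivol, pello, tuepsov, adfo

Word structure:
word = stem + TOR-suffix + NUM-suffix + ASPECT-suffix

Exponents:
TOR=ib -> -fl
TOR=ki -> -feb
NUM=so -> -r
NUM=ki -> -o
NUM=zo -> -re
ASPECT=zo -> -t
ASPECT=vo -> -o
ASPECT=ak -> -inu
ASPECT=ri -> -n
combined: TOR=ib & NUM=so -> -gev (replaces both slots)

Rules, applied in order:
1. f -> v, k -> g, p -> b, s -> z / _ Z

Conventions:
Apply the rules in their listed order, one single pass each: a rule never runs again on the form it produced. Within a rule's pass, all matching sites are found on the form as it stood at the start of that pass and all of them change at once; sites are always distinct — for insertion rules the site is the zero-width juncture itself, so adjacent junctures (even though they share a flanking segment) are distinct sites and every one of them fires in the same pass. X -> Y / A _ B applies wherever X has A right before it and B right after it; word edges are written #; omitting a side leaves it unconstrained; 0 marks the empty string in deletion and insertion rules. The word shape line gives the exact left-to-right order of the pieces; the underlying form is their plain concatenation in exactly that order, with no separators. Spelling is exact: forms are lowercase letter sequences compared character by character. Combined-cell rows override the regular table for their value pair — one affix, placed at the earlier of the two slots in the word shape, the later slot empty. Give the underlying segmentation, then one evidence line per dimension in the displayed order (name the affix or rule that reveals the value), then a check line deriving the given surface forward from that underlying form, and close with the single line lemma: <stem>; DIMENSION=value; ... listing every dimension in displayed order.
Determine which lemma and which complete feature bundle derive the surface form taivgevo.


underlying: taif-gev-o
TOR=ib - signalled by the combined affix row
NUM=so - signalled by the combined affix row
ASPECT=vo - signalled by the affix -o
check: taifgevo -> taivgevo
lemma: taif; TOR=ib; NUM=so; ASPECT=vo


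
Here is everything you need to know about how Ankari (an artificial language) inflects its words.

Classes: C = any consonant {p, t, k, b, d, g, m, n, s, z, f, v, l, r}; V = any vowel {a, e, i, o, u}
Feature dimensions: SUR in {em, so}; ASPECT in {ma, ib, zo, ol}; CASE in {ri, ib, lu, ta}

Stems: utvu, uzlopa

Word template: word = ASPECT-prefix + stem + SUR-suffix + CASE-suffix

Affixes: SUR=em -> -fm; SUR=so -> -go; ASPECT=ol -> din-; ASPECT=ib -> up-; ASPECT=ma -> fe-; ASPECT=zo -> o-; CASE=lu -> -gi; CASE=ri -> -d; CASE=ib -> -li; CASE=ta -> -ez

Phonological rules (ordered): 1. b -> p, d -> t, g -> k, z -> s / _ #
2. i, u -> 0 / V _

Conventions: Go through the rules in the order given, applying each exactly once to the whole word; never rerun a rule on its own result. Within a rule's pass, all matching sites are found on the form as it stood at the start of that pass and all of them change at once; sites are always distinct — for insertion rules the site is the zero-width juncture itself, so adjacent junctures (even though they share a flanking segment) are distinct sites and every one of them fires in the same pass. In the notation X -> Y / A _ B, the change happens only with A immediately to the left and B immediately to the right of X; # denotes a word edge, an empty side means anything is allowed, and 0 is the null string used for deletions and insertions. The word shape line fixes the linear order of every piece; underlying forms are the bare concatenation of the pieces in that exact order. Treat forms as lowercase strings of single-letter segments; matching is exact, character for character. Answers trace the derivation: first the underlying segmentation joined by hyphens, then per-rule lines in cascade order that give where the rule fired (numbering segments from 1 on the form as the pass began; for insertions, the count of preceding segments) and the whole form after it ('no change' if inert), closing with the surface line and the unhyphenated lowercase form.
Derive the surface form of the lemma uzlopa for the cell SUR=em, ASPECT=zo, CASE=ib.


underlying: o-uzlopa-fm-li
1. b -> p, d -> t, g -> k, z -> s / _ #: no change
2. i, u -> 0 / V _: fires at position(s) 2: ozlopafmli
surface: ozlopafmli


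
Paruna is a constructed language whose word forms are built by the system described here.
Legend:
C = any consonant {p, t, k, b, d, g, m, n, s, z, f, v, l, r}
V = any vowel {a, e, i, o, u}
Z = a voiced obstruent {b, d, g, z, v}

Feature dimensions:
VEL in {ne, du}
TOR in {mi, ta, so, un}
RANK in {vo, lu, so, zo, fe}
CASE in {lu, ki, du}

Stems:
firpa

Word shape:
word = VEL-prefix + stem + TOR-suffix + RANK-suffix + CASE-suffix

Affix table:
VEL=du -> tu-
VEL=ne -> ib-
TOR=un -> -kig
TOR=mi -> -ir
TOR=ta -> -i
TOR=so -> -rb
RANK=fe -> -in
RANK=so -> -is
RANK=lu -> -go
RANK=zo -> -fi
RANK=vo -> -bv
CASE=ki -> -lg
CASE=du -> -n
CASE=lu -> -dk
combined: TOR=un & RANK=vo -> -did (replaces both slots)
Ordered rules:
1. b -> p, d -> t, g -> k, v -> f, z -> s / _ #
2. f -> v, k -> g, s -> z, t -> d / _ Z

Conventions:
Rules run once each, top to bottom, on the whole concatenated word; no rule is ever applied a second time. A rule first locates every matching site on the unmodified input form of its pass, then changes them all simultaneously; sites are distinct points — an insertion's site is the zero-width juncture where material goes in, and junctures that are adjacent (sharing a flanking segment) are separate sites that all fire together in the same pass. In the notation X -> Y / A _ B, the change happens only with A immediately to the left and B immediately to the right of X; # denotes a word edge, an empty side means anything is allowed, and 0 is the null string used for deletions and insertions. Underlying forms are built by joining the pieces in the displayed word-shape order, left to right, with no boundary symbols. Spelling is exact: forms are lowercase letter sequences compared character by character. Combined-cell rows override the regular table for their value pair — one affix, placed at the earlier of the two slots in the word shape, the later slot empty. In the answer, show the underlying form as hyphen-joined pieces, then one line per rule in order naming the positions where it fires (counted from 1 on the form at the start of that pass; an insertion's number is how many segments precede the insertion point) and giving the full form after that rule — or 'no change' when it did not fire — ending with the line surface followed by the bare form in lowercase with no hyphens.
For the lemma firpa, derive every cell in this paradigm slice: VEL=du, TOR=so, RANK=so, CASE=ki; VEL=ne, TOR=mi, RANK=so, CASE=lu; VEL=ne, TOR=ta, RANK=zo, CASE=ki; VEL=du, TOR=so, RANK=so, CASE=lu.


cell VEL=du, TOR=so, RANK=so, CASE=ki:
underlying: tu-firpa-rb-is-lg
1. b -> p, d -> t, g -> k, v -> f, z -> s / _ #: fires at position(s) 13: tufirparbislk
2. f -> v, k -> g, s -> z, t -> d / _ Z: no change
surface: tufirparbislk

cell VEL=ne, TOR=mi, RANK=so, CASE=lu:
underlying: ib-firpa-ir-is-dk
1. b -> p, d -> t, g -> k, v -> f, z -> s / _ #: no change
2. f -> v, k -> g, s -> z, t -> d / _ Z: fires at position(s) 11: ibfirpairizdk
surface: ibfirpairizdk

cell VEL=ne, TOR=ta, RANK=zo, CASE=ki:
underlying: ib-firpa-i-fi-lg
1. b -> p, d -> t, g -> k, v -> f, z -> s / _ #: fires at position(s) 12: ibfirpaifilk
2. f -> v, k -> g, s -> z, t -> d / _ Z: no change
surface: ibfirpaifilk

cell VEL=du, TOR=so, RANK=so, CASE=lu:
underlying: tu-firpa-rb-is-dk
1. b -> p, d -> t, g -> k, v -> f, z -> s / _ #: no change
2. f -> v, k -> g, s -> z, t -> d / _ Z: fires at position(s) 11: tufirparbizdk
surface: tufirparbizdk


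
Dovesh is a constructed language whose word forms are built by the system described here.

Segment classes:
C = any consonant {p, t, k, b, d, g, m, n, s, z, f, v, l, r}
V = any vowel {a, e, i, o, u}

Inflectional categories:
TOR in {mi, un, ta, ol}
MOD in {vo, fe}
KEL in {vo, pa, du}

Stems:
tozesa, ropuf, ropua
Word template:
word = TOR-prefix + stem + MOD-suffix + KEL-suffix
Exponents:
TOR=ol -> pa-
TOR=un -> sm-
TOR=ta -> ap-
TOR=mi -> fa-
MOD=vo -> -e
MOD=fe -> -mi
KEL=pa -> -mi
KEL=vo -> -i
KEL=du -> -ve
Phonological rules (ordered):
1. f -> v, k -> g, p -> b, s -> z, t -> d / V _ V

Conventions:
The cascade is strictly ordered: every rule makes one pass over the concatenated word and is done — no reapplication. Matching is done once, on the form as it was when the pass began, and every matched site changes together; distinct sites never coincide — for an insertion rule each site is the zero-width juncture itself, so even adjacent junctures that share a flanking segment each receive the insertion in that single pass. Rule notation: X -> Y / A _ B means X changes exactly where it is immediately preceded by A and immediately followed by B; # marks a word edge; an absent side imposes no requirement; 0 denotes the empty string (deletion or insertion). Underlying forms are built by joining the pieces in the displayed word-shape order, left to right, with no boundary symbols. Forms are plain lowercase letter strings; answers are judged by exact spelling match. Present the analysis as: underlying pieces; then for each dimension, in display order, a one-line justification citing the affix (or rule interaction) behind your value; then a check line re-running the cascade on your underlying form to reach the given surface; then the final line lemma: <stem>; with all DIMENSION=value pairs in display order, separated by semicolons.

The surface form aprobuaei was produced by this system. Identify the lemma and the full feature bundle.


underlying: ap-ropua-e-i
TOR=ta - signalled by the affix ap-
MOD=vo - signalled by the affix -e
KEL=vo - signalled by the affix -i
check: apropuaei -> aprobuaei
lemma: ropua; TOR=ta; MOD=vo; KEL=vo


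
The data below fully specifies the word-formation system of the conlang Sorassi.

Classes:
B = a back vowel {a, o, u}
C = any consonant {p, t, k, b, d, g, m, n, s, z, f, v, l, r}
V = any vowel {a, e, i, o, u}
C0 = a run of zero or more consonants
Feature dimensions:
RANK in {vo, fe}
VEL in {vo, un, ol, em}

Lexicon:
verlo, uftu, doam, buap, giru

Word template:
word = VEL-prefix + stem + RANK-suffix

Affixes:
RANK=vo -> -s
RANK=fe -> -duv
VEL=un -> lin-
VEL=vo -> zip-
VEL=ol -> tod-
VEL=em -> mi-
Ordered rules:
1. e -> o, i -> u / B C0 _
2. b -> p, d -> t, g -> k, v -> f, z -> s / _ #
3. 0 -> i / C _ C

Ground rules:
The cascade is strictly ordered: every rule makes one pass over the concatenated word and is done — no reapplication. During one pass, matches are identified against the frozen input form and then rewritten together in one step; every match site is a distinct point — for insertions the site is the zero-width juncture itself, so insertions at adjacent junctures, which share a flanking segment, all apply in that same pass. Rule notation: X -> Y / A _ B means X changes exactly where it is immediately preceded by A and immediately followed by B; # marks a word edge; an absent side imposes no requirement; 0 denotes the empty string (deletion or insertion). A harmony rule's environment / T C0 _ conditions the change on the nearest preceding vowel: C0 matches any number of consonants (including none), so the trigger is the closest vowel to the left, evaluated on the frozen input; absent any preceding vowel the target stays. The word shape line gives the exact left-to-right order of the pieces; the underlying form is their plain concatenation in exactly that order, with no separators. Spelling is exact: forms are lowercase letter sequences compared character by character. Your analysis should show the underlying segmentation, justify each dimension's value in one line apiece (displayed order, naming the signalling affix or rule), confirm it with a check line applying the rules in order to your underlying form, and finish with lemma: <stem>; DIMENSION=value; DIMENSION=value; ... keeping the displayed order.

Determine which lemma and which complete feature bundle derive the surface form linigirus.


underlying: lin-giru-s
RANK=vo - signalled by the affix -s
VEL=un - signalled by the affix lin-
check: lingirus -> lingirus -> lingirus -> linigirus
lemma: giru; RANK=vo; VEL=un


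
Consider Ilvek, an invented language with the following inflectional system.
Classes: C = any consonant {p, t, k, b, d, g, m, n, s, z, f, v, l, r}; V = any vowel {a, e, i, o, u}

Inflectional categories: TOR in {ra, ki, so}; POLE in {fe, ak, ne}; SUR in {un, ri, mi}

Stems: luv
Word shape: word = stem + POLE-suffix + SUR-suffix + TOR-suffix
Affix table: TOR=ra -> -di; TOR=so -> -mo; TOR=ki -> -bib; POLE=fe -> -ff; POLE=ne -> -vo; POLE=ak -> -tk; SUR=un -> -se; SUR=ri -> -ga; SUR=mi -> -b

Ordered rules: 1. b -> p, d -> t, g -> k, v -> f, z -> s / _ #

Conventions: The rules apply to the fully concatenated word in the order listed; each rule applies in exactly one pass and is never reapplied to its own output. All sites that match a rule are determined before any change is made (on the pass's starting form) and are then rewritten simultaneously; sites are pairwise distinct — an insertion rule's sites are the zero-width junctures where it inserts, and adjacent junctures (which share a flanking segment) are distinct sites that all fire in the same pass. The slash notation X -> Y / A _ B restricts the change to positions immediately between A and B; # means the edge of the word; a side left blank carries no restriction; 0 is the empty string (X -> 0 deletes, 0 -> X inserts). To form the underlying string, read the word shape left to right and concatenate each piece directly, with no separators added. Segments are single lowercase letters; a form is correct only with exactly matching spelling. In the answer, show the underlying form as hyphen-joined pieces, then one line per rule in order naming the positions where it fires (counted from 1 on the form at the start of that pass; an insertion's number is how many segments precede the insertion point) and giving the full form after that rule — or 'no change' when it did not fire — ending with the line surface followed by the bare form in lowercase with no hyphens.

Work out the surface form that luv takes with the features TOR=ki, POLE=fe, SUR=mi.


underlying: luv-ff-b-bib
1. b -> p, d -> t, g -> k, v -> f, z -> s / _ #: fires at position(s) 9: luvffbbip
surface: luvffbbip


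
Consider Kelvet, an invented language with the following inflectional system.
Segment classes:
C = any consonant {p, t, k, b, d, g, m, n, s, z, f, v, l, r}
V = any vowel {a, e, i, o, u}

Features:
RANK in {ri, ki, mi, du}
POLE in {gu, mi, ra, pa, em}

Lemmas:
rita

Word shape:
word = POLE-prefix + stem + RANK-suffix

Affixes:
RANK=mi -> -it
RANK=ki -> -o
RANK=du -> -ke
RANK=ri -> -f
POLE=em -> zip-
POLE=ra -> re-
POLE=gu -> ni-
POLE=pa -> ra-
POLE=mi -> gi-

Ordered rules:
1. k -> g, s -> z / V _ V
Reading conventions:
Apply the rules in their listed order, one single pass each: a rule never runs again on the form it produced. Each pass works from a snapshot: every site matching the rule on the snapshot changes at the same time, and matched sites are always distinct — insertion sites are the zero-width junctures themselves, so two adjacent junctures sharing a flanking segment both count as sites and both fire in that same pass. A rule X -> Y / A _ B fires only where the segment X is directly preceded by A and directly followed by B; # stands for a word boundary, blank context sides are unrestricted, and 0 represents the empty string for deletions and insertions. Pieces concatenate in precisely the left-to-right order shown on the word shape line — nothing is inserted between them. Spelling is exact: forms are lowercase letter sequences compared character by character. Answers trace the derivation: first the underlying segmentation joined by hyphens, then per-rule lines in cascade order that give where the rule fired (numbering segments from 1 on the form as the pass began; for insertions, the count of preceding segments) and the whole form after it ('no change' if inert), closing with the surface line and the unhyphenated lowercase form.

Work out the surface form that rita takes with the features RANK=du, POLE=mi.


underlying: gi-rita-ke
1. k -> g, s -> z / V _ V: fires at position(s) 7: giritage
surface: giritage


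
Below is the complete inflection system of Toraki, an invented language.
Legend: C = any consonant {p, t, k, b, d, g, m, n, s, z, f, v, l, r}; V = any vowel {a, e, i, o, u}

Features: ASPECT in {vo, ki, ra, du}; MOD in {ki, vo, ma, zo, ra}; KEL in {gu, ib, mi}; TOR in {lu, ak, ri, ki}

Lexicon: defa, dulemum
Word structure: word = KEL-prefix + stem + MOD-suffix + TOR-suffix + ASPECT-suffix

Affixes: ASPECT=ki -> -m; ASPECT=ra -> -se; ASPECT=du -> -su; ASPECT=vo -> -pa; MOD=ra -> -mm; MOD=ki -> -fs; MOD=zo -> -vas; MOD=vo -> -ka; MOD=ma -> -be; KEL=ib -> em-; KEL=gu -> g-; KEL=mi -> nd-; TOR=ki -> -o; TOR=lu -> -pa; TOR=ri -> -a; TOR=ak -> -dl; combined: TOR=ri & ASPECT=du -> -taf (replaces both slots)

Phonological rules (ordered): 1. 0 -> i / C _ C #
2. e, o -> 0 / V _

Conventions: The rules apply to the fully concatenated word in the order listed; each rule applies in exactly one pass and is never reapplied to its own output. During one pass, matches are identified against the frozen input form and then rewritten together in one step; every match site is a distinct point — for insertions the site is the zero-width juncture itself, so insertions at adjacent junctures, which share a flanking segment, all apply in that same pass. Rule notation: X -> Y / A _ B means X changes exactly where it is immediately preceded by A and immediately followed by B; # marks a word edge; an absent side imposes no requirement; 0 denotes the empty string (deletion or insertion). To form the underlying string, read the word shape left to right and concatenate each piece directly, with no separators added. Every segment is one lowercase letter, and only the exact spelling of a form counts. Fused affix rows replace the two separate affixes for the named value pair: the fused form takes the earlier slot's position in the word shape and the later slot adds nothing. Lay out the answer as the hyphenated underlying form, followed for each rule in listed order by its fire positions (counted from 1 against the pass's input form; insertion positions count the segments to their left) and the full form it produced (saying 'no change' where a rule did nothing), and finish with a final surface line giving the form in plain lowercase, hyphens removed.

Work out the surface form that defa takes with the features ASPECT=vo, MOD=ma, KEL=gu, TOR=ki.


underlying: g-defa-be-o-pa
1. 0 -> i / C _ C #: no change
2. e, o -> 0 / V _: fires at position(s) 8: gdefabepa
surface: gdefabepa
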